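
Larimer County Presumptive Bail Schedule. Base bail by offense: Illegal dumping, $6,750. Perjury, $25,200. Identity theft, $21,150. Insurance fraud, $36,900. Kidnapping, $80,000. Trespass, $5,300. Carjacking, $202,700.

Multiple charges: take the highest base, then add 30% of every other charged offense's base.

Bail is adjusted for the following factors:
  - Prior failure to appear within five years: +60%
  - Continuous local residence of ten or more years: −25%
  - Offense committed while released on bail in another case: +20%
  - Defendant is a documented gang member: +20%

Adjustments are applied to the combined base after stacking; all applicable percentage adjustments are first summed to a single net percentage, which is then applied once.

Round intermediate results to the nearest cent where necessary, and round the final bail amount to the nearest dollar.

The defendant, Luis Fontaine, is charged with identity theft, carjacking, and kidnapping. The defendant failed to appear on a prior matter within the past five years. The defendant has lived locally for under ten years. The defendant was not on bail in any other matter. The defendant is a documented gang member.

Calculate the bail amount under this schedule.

Base amounts from the schedule: identity theft $21,150; carjacking $202,700; kidnapping $80,000.
Stacking rule: highest base plus 30% of each additional charge. Highest is carjacking at $202,700. Additional: $21,150 × 30% = $6,345; $80,000 × 30% = $24,000. Combined base = $202,700 + $30,345 = $233,045.
Net percentage adjustment: +60% +20% = +80%. $233,045 × 1.8 = $419,481.

$419,481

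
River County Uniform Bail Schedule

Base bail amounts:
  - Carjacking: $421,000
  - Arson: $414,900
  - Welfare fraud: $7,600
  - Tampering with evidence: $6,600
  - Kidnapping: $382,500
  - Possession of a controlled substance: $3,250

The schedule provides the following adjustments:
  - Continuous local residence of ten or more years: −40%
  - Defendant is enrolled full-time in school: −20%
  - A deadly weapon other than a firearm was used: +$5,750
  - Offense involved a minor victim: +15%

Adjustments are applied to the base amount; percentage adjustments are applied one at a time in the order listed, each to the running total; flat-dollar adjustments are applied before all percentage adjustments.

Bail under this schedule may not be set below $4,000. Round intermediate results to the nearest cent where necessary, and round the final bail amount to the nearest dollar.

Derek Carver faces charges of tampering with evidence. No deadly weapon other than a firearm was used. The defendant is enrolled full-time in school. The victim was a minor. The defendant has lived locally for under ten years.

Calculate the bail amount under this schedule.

Base amounts from the schedule: tampering with evidence $6,600.
Single charge. Combined base = $6,600.
Defendant is enrolled full-time in school (−20%): $6,600 × 0.8 = $5,280.
Offense involved a minor victim (+15%): $5,280 × 1.15 = $6,072.
$6,072 is at or above the $4,000 minimum.

$6,072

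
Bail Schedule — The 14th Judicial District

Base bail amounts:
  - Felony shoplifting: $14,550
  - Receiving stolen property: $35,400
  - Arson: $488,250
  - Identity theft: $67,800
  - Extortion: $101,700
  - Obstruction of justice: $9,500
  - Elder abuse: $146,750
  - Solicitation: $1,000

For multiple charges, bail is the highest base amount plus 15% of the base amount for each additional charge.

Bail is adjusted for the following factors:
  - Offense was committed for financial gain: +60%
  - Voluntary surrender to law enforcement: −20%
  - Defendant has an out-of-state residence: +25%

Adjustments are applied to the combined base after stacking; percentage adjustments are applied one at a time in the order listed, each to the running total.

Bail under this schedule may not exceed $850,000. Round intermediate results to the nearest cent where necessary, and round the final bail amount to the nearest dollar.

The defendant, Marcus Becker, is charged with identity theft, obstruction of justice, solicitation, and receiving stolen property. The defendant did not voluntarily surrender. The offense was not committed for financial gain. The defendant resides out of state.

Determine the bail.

Base amounts from the schedule: identity theft $67,800; obstruction of justice $9,500; solicitation $1,000; receiving stolen property $35,400.
Stacking rule: highest base plus 15% of each additional charge. Highest is identity theft at $67,800. Additional: $9,500 × 15% = $1,425; $1,000 × 15% = $150; $35,400 × 15% = $5,310. Combined base = $67,800 + $6,885 = $74,685.
Defendant has an out-of-state residence (+25%): $74,685 × 1.25 = $93,356.25.
$93,356.25 is within the $850,000 maximum.
Rounded to the nearest dollar: $93,356.

$93,356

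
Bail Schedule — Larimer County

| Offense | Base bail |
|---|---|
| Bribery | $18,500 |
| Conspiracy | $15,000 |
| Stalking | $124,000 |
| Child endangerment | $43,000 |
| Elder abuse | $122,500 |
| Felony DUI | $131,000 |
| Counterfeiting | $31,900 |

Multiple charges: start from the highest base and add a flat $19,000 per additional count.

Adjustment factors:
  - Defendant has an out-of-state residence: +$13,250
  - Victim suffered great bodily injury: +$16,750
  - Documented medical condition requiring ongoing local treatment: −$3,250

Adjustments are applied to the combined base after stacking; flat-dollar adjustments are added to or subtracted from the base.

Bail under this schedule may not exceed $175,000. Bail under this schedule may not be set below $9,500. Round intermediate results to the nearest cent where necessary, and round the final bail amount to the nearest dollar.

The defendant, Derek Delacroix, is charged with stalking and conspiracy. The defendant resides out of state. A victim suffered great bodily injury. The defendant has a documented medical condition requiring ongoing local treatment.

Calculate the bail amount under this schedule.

$169,750

Base amounts from the schedule: stalking $124,000; conspiracy $15,000.
Stacking rule: highest base plus $19,000 per additional charge. Highest is stalking at $124,000; 1 additional charge → +$19,000. Combined base = $143,000.
Defendant has an out-of-state residence (+$13,250 flat): $143,000 + $13,250 = $156,250.
Victim suffered great bodily injury (+$16,750 flat): $156,250 + $16,750 = $173,000.
Documented medical condition requiring ongoing local treatment (−$3,250 flat): $173,000 − $3,250 = $169,750.
$169,750 is within the $175,000 maximum.
$169,750 is at or above the $9,500 minimum.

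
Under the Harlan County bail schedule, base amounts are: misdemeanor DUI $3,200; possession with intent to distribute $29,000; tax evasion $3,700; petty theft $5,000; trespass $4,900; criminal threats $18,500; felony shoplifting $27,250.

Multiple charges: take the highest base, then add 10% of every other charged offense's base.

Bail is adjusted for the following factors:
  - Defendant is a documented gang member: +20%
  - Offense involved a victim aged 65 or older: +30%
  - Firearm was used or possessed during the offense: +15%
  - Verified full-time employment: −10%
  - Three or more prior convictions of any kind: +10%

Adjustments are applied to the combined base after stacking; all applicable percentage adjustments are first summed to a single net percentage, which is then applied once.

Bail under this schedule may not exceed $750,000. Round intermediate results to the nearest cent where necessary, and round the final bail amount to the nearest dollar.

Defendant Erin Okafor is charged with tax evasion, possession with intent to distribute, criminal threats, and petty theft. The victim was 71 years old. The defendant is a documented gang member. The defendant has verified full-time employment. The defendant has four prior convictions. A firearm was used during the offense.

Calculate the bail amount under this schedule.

$52,338

Base amounts from the schedule: tax evasion $3,700; possession with intent to distribute $29,000; criminal threats $18,500; petty theft $5,000.
Stacking rule: highest base plus 10% of each additional charge. Highest is possession with intent to distribute at $29,000. Additional: $3,700 × 10% = $370; $18,500 × 10% = $1,850; $5,000 × 10% = $500. Combined base = $29,000 + $2,720 = $31,720.
Net percentage adjustment: +20% +30% +15% −10% +10% = +65%. $31,720 × 1.65 = $52,338.
$52,338 is within the $750,000 maximum.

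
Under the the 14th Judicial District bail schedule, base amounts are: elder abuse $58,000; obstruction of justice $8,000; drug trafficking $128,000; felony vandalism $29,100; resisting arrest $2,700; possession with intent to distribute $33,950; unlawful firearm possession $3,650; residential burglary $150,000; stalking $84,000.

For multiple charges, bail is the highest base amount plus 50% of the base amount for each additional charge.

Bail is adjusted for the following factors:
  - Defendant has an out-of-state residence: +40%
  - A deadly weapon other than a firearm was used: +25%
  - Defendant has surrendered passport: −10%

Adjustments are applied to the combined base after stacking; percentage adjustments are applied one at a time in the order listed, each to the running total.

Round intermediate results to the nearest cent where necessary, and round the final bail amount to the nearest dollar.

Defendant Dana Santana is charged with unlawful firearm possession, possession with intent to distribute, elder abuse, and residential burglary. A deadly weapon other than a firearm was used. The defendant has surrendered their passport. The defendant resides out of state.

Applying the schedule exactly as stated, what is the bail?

Base amounts from the schedule: unlawful firearm possession $3,650; possession with intent to distribute $33,950; elder abuse $58,000; residential burglary $150,000.
Stacking rule: highest base plus 50% of each additional charge. Highest is residential burglary at $150,000. Additional: $3,650 × 50% = $1,825; $33,950 × 50% = $16,975; $58,000 × 50% = $29,000. Combined base = $150,000 + $47,800 = $197,800.
Defendant has an out-of-state residence (+40%): $197,800 × 1.4 = $276,920.
A deadly weapon other than a firearm was used (+25%): $276,920 × 1.25 = $346,150.
Defendant has surrendered passport (−10%): $346,150 × 0.9 = $311,535.

$311,535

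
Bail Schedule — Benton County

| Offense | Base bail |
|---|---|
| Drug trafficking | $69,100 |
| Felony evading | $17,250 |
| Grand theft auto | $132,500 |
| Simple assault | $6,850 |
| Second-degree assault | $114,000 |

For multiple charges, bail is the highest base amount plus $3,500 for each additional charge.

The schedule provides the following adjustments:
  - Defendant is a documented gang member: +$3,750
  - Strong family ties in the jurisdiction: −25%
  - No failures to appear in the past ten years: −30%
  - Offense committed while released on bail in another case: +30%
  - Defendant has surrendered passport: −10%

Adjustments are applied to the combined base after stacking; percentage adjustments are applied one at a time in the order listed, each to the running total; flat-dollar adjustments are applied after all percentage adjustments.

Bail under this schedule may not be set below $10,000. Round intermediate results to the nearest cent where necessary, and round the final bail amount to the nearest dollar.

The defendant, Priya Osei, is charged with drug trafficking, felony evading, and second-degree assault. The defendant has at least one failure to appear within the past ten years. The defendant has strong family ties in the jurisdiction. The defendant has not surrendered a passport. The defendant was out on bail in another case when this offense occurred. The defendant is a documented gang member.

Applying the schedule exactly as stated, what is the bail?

$121,725

Base amounts from the schedule: drug trafficking $69,100; felony evading $17,250; second-degree assault $114,000.
Stacking rule: highest base plus $3,500 per additional charge. Highest is second-degree assault at $114,000; 2 additional charges → +$7,000. Combined base = $121,000.
Strong family ties in the jurisdiction (−25%): $121,000 × 0.75 = $90,750.
Offense committed while released on bail in another case (+30%): $90,750 × 1.3 = $117,975.
Defendant is a documented gang member (+$3,750 flat): $117,975 + $3,750 = $121,725.
$121,725 is at or above the $10,000 minimum.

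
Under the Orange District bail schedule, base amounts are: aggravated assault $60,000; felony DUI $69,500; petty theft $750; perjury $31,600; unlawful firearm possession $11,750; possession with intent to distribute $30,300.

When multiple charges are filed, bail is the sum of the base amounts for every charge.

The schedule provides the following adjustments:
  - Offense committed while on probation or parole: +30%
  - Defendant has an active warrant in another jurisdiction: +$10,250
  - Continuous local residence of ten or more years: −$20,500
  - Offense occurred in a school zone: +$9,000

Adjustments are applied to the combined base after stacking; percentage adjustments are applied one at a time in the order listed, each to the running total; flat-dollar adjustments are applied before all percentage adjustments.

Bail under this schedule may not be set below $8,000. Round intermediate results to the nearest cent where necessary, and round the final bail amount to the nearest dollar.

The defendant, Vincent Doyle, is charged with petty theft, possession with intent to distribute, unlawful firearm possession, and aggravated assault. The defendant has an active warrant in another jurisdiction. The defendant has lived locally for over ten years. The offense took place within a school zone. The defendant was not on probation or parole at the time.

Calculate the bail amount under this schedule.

Base amounts from the schedule: petty theft $750; possession with intent to distribute $30,300; unlawful firearm possession $11,750; aggravated assault $60,000.
Stacking rule: sum of all bases. $750 + $30,300 + $11,750 + $60,000 = $102,800.
Defendant has an active warrant in another jurisdiction (+$10,250 flat): $102,800 + $10,250 = $113,050.
Continuous local residence of ten or more years (−$20,500 flat): $113,050 − $20,500 = $92,550.
Offense occurred in a school zone (+$9,000 flat): $92,550 + $9,000 = $101,550.
$101,550 is at or above the $8,000 minimum.

$101,550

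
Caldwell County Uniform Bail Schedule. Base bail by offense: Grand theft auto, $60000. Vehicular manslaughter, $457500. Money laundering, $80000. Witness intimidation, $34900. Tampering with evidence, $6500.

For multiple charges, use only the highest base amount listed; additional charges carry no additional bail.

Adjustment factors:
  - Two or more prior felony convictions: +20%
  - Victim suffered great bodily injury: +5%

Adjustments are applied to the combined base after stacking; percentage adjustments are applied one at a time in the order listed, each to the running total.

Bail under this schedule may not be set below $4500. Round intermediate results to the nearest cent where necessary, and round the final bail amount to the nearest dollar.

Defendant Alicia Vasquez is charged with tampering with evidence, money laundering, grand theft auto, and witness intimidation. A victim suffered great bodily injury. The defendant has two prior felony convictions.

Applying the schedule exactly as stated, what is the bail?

$100800

Base amounts from the schedule: tampering with evidence $6500; money laundering $80000; grand theft auto $60000; witness intimidation $34900.
Stacking rule: use the highest base only. Highest is money laundering at $80000. Combined base = $80000.
Two or more prior felony convictions (+20%): $80000 × 1.2 = $96000.
Victim suffered great bodily injury (+5%): $96000 × 1.05 = $100800.
$100800 is at or above the $4500 minimum.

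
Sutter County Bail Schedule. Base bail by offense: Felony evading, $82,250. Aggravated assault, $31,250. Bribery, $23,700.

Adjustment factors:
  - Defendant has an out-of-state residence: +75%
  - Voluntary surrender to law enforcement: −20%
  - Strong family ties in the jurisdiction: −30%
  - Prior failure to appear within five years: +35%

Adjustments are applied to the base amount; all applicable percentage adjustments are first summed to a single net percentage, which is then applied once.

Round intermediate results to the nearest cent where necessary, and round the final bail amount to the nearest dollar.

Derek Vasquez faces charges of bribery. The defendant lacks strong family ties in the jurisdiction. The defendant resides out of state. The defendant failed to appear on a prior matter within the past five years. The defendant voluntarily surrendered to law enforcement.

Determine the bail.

$45,030

Base amounts from the schedule: bribery $23,700.
Single charge. Combined base = $23,700.
Net percentage adjustment: +75% −20% +35% = +90%. $23,700 × 1.9 = $45,030.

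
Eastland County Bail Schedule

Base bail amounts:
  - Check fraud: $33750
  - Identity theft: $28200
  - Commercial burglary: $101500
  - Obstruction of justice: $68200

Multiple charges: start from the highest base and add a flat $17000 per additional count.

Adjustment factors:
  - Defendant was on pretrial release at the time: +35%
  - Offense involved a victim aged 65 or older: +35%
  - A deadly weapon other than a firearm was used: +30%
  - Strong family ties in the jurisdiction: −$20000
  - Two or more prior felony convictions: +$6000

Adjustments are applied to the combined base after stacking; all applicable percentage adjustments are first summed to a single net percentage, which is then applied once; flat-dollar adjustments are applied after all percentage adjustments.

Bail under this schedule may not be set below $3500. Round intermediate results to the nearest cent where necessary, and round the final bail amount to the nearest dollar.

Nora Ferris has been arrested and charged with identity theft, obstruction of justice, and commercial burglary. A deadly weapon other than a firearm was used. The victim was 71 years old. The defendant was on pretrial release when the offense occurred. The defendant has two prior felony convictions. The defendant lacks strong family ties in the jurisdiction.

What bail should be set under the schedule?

Base amounts from the schedule: identity theft $28200; obstruction of justice $68200; commercial burglary $101500.
Stacking rule: highest base plus $17000 per additional charge. Highest is commercial burglary at $101500; 2 additional charges → +$34000. Combined base = $135500.
Net percentage adjustment: +35% +35% +30% = +100%. $135500 × 2 = $271000.
Two or more prior felony convictions (+$6000 flat): $271000 + $6000 = $277000.
$277000 is at or above the $3500 minimum.

$277000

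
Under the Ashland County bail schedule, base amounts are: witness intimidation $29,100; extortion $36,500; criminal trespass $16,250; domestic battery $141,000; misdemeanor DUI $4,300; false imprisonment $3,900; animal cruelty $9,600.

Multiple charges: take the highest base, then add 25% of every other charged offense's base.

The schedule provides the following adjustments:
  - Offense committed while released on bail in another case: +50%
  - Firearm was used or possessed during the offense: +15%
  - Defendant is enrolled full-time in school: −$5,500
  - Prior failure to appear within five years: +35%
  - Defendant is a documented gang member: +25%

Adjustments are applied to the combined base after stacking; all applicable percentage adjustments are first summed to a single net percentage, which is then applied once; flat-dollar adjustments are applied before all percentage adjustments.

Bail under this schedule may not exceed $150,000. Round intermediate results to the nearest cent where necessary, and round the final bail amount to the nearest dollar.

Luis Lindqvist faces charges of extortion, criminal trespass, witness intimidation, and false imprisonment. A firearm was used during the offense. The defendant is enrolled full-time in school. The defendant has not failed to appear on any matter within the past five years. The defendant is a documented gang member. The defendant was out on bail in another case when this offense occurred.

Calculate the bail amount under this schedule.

Base amounts from the schedule: extortion $36,500; criminal trespass $16,250; witness intimidation $29,100; false imprisonment $3,900.
Stacking rule: highest base plus 25% of each additional charge. Highest is extortion at $36,500. Additional: $16,250 × 25% = $4,062.50; $29,100 × 25% = $7,275; $3,900 × 25% = $975. Combined base = $36,500 + $12,312.50 = $48,812.50.
Defendant is enrolled full-time in school (−$5,500 flat): $48,812.50 − $5,500 = $43,312.50.
Net percentage adjustment: +50% +15% +25% = +90%. $43,312.50 × 1.9 = $82,293.75.
$82,293.75 is within the $150,000 maximum.
Rounded to the nearest dollar: $82,294.

$82,294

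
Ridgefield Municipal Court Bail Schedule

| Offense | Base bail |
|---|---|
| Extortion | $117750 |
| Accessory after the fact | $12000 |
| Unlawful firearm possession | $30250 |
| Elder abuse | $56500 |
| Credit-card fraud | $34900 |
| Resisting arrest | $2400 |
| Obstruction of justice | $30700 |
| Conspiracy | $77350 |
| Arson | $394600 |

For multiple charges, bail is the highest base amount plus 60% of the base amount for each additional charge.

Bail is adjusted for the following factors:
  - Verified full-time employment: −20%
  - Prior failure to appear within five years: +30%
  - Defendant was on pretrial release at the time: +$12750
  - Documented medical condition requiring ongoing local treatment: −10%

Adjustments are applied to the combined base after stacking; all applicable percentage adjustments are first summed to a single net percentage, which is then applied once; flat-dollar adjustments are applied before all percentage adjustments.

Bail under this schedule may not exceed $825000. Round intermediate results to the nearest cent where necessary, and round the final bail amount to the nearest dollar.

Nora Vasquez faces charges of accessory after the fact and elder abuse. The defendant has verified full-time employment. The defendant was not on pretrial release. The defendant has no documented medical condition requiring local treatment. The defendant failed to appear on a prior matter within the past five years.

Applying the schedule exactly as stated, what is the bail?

$70070

Base amounts from the schedule: accessory after the fact $12000; elder abuse $56500.
Stacking rule: highest base plus 60% of each additional charge. Highest is elder abuse at $56500. Additional: $12000 × 60% = $7200. Combined base = $56500 + $7200 = $63700.
Net percentage adjustment: −20% +30% = +10%. $63700 × 1.1 = $70070.
$70070 is within the $825000 maximum.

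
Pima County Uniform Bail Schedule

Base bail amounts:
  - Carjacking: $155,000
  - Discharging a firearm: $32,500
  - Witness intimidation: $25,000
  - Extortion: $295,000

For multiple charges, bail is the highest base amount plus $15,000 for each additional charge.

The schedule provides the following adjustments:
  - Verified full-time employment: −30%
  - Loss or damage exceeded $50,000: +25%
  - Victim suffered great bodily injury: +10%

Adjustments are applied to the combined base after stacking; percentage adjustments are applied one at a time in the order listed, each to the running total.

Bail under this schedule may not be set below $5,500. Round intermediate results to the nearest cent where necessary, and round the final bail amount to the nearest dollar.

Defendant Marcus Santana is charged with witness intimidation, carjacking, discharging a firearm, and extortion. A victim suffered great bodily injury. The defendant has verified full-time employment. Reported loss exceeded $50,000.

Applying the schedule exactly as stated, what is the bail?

Base amounts from the schedule: witness intimidation $25,000; carjacking $155,000; discharging a firearm $32,500; extortion $295,000.
Stacking rule: highest base plus $15,000 per additional charge. Highest is extortion at $295,000; 3 additional charges → +$45,000. Combined base = $340,000.
Verified full-time employment (−30%): $340,000 × 0.7 = $238,000.
Loss or damage exceeded $50,000 (+25%): $238,000 × 1.25 = $297,500.
Victim suffered great bodily injury (+10%): $297,500 × 1.1 = $327,250.
$327,250 is at or above the $5,500 minimum.

$327,250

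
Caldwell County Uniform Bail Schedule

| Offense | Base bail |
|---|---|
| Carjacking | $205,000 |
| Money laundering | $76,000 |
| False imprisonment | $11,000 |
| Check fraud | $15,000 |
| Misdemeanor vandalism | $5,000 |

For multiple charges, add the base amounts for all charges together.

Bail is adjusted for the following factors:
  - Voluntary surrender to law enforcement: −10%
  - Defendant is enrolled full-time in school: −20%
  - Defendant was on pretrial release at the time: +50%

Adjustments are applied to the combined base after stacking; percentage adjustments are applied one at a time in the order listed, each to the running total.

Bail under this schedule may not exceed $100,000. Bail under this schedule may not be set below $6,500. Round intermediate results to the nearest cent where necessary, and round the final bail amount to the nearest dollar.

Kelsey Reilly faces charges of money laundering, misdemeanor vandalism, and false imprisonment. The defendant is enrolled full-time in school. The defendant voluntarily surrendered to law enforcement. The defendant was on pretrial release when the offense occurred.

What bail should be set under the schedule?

Base amounts from the schedule: money laundering $76,000; misdemeanor vandalism $5,000; false imprisonment $11,000.
Stacking rule: sum of all bases. $76,000 + $5,000 + $11,000 = $92,000.
Voluntary surrender to law enforcement (−10%): $92,000 × 0.9 = $82,800.
Defendant is enrolled full-time in school (−20%): $82,800 × 0.8 = $66,240.
Defendant was on pretrial release at the time (+50%): $66,240 × 1.5 = $99,360.
$99,360 is within the $100,000 maximum.
$99,360 is at or above the $6,500 minimum.

$99,360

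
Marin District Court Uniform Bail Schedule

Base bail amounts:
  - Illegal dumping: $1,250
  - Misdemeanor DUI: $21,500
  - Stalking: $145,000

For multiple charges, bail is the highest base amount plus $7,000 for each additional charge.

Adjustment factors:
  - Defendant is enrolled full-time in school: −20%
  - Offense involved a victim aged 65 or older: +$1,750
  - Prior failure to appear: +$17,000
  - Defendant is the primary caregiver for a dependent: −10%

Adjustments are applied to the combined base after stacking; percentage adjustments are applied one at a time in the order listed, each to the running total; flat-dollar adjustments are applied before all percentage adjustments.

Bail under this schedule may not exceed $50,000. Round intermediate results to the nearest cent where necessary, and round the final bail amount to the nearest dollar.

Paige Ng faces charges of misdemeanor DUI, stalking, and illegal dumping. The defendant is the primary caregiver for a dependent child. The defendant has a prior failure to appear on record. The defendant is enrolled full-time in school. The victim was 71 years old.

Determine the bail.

Base amounts from the schedule: misdemeanor DUI $21,500; stalking $145,000; illegal dumping $1,250.
Stacking rule: highest base plus $7,000 per additional charge. Highest is stalking at $145,000; 2 additional charges → +$14,000. Combined base = $159,000.
Offense involved a victim aged 65 or older (+$1,750 flat): $159,000 + $1,750 = $160,750.
Prior failure to appear (+$17,000 flat): $160,750 + $17,000 = $177,750.
Defendant is enrolled full-time in school (−20%): $177,750 × 0.8 = $142,200.
Defendant is the primary caregiver for a dependent (−10%): $142,200 × 0.9 = $127,980.
Result $127,980 exceeds the maximum of $50,000; bail is capped at $50,000.

$50,000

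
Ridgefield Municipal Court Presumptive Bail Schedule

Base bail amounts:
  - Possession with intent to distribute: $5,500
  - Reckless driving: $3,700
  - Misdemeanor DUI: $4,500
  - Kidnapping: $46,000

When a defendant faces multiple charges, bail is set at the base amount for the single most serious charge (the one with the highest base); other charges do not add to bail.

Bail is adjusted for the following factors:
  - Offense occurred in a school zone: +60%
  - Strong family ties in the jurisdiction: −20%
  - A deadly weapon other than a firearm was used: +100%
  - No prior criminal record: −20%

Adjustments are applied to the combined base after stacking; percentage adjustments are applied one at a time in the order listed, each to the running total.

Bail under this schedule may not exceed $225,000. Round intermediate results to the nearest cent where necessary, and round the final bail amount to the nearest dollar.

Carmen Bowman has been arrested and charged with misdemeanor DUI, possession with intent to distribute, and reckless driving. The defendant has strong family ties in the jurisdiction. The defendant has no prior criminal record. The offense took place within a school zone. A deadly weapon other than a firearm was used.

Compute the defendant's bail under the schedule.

$11,264

Base amounts from the schedule: misdemeanor DUI $4,500; possession with intent to distribute $5,500; reckless driving $3,700.
Stacking rule: use the highest base only. Highest is possession with intent to distribute at $5,500. Combined base = $5,500.
Offense occurred in a school zone (+60%): $5,500 × 1.6 = $8,800.
Strong family ties in the jurisdiction (−20%): $8,800 × 0.8 = $7,040.
A deadly weapon other than a firearm was used (+100%): $7,040 × 2 = $14,080.
No prior criminal record (−20%): $14,080 × 0.8 = $11,264.
$11,264 is within the $225,000 maximum.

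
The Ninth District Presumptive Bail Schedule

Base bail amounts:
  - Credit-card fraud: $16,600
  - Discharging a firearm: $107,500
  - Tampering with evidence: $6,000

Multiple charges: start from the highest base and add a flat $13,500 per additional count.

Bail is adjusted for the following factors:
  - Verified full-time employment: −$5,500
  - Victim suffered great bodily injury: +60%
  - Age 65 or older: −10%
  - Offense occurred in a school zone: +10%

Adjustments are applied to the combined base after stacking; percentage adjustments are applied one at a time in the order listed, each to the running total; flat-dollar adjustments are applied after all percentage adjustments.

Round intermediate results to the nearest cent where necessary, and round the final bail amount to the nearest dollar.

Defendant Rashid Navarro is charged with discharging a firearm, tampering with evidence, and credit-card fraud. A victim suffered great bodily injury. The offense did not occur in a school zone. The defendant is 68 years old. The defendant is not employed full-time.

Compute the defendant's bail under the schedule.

Base amounts from the schedule: discharging a firearm $107,500; tampering with evidence $6,000; credit-card fraud $16,600.
Stacking rule: highest base plus $13,500 per additional charge. Highest is discharging a firearm at $107,500; 2 additional charges → +$27,000. Combined base = $134,500.
Victim suffered great bodily injury (+60%): $134,500 × 1.6 = $215,200.
Age 65 or older (−10%): $215,200 × 0.9 = $193,680.

$193,680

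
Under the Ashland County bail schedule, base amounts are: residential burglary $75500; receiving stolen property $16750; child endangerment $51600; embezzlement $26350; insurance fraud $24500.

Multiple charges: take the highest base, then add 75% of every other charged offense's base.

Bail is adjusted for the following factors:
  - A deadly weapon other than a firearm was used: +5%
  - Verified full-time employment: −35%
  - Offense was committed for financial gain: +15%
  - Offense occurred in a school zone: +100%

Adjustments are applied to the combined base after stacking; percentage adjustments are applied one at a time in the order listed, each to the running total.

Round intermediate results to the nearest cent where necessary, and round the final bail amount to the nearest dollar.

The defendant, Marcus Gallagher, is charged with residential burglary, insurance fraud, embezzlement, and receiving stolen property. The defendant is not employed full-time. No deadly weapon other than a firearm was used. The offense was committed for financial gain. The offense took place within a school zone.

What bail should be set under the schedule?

$290260

Base amounts from the schedule: residential burglary $75500; insurance fraud $24500; embezzlement $26350; receiving stolen property $16750.
Stacking rule: highest base plus 75% of each additional charge. Highest is residential burglary at $75500. Additional: $24500 × 75% = $18375; $26350 × 75% = $19762.50; $16750 × 75% = $12562.50. Combined base = $75500 + $50700 = $126200.
Offense was committed for financial gain (+15%): $126200 × 1.15 = $145130.
Offense occurred in a school zone (+100%): $145130 × 2 = $290260.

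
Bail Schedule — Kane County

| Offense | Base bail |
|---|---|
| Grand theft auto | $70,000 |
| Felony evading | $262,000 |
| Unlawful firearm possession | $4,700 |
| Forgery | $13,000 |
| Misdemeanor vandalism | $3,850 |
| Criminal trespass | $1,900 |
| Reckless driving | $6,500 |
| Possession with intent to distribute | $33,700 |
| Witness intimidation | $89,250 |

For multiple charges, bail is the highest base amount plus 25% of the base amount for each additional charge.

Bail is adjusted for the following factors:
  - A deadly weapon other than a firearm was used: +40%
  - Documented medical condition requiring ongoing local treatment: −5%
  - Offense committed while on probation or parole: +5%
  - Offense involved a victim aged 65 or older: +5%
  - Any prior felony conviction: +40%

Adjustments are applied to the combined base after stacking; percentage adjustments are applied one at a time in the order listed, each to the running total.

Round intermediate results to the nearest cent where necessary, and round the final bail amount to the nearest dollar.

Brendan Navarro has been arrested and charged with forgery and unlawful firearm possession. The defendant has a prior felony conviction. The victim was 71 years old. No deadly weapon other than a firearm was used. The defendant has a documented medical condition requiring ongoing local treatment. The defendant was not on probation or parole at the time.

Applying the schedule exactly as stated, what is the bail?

$19,795

Base amounts from the schedule: forgery $13,000; unlawful firearm possession $4,700.
Stacking rule: highest base plus 25% of each additional charge. Highest is forgery at $13,000. Additional: $4,700 × 25% = $1,175. Combined base = $13,000 + $1,175 = $14,175.
Documented medical condition requiring ongoing local treatment (−5%): $14,175 × 0.95 = $13,466.25.
Offense involved a victim aged 65 or older (+5%): $13,466.25 × 1.05 = $14,139.56.
Any prior felony conviction (+40%): $14,139.56 × 1.4 = $19,795.38.
Rounded to the nearest dollar: $19,795.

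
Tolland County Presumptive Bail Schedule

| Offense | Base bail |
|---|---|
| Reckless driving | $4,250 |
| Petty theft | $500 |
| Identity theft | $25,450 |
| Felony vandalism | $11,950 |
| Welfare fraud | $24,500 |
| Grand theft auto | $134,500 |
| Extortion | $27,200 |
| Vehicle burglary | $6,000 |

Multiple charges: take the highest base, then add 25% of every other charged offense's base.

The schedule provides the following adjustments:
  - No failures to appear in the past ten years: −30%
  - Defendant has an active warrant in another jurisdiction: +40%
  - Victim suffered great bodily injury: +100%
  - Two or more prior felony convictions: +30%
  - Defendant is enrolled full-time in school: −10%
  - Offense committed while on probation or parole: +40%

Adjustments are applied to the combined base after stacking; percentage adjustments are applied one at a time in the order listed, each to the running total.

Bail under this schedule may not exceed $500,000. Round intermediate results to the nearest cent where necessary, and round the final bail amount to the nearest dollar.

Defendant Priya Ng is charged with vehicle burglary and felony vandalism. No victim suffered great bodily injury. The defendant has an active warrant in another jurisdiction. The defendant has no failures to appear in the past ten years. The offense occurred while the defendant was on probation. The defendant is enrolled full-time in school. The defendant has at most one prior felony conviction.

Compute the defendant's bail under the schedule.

Base amounts from the schedule: vehicle burglary $6,000; felony vandalism $11,950.
Stacking rule: highest base plus 25% of each additional charge. Highest is felony vandalism at $11,950. Additional: $6,000 × 25% = $1,500. Combined base = $11,950 + $1,500 = $13,450.
No failures to appear in the past ten years (−30%): $13,450 × 0.7 = $9,415.
Defendant has an active warrant in another jurisdiction (+40%): $9,415 × 1.4 = $13,181.
Defendant is enrolled full-time in school (−10%): $13,181 × 0.9 = $11,862.90.
Offense committed while on probation or parole (+40%): $11,862.90 × 1.4 = $16,608.06.
$16,608.06 is within the $500,000 maximum.
Rounded to the nearest dollar: $16,608.

$16,608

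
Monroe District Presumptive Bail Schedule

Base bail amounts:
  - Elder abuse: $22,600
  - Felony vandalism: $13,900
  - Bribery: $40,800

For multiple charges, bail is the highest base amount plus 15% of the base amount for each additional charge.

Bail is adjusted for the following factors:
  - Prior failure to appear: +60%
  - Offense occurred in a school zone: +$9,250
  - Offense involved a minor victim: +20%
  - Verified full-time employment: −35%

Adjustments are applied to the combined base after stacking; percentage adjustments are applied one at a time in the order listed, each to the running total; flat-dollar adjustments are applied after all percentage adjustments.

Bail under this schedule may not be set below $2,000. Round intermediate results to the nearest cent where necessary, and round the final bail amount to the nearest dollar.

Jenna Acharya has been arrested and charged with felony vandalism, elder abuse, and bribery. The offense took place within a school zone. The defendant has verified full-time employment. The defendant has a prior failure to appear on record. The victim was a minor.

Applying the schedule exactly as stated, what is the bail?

$67,001

Base amounts from the schedule: felony vandalism $13,900; elder abuse $22,600; bribery $40,800.
Stacking rule: highest base plus 15% of each additional charge. Highest is bribery at $40,800. Additional: $13,900 × 15% = $2,085; $22,600 × 15% = $3,390. Combined base = $40,800 + $5,475 = $46,275.
Prior failure to appear (+60%): $46,275 × 1.6 = $74,040.
Offense involved a minor victim (+20%): $74,040 × 1.2 = $88,848.
Verified full-time employment (−35%): $88,848 × 0.65 = $57,751.20.
Offense occurred in a school zone (+$9,250 flat): $57,751.20 + $9,250 = $67,001.20.
$67,001.20 is at or above the $2,000 minimum.
Rounded to the nearest dollar: $67,001.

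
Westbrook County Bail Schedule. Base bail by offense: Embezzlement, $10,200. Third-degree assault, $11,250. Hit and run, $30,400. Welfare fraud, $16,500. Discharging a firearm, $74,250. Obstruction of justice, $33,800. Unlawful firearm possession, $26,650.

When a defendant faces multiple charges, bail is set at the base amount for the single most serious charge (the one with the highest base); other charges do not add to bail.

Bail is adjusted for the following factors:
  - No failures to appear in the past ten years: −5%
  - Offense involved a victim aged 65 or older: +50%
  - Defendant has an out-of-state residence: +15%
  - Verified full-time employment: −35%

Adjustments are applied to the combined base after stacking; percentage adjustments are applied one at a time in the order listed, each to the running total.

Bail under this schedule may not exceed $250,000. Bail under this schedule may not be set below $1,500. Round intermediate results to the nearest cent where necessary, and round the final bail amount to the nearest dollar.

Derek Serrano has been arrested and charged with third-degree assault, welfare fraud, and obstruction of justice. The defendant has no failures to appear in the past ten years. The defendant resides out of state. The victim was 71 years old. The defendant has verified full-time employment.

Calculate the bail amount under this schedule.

Base amounts from the schedule: third-degree assault $11,250; welfare fraud $16,500; obstruction of justice $33,800.
Stacking rule: use the highest base only. Highest is obstruction of justice at $33,800. Combined base = $33,800.
No failures to appear in the past ten years (−5%): $33,800 × 0.95 = $32,110.
Offense involved a victim aged 65 or older (+50%): $32,110 × 1.5 = $48,165.
Defendant has an out-of-state residence (+15%): $48,165 × 1.15 = $55,389.75.
Verified full-time employment (−35%): $55,389.75 × 0.65 = $36,003.34.
$36,003.34 is within the $250,000 maximum.
$36,003.34 is at or above the $1,500 minimum.
Rounded to the nearest dollar: $36,003.

$36,003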